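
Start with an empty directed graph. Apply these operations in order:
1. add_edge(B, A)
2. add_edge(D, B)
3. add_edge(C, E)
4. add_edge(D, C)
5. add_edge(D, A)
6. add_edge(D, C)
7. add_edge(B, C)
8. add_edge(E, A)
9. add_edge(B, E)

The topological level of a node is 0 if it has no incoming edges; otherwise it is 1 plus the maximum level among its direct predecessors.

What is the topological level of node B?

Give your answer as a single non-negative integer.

Answer: 1

Derivation:
Op 1: add_edge(B, A). Edges now: 1
Op 2: add_edge(D, B). Edges now: 2
Op 3: add_edge(C, E). Edges now: 3
Op 4: add_edge(D, C). Edges now: 4
Op 5: add_edge(D, A). Edges now: 5
Op 6: add_edge(D, C) (duplicate, no change). Edges now: 5
Op 7: add_edge(B, C). Edges now: 6
Op 8: add_edge(E, A). Edges now: 7
Op 9: add_edge(B, E). Edges now: 8
Compute levels (Kahn BFS):
  sources (in-degree 0): D
  process D: level=0
    D->A: in-degree(A)=2, level(A)>=1
    D->B: in-degree(B)=0, level(B)=1, enqueue
    D->C: in-degree(C)=1, level(C)>=1
  process B: level=1
    B->A: in-degree(A)=1, level(A)>=2
    B->C: in-degree(C)=0, level(C)=2, enqueue
    B->E: in-degree(E)=1, level(E)>=2
  process C: level=2
    C->E: in-degree(E)=0, level(E)=3, enqueue
  process E: level=3
    E->A: in-degree(A)=0, level(A)=4, enqueue
  process A: level=4
All levels: A:4, B:1, C:2, D:0, E:3
level(B) = 1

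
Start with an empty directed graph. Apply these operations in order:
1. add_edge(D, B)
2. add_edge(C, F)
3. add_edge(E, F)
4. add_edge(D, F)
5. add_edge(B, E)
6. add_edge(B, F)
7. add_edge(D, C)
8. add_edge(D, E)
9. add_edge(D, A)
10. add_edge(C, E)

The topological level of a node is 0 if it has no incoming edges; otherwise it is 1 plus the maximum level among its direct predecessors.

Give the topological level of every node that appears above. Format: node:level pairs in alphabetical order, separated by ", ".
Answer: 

Op 1: add_edge(D, B). Edges now: 1
Op 2: add_edge(C, F). Edges now: 2
Op 3: add_edge(E, F). Edges now: 3
Op 4: add_edge(D, F). Edges now: 4
Op 5: add_edge(B, E). Edges now: 5
Op 6: add_edge(B, F). Edges now: 6
Op 7: add_edge(D, C). Edges now: 7
Op 8: add_edge(D, E). Edges now: 8
Op 9: add_edge(D, A). Edges now: 9
Op 10: add_edge(C, E). Edges now: 10
Compute levels (Kahn BFS):
  sources (in-degree 0): D
  process D: level=0
    D->A: in-degree(A)=0, level(A)=1, enqueue
    D->B: in-degree(B)=0, level(B)=1, enqueue
    D->C: in-degree(C)=0, level(C)=1, enqueue
    D->E: in-degree(E)=2, level(E)>=1
    D->F: in-degree(F)=3, level(F)>=1
  process A: level=1
  process B: level=1
    B->E: in-degree(E)=1, level(E)>=2
    B->F: in-degree(F)=2, level(F)>=2
  process C: level=1
    C->E: in-degree(E)=0, level(E)=2, enqueue
    C->F: in-degree(F)=1, level(F)>=2
  process E: level=2
    E->F: in-degree(F)=0, level(F)=3, enqueue
  process F: level=3
All levels: A:1, B:1, C:1, D:0, E:2, F:3

Answer: A:1, B:1, C:1, D:0, E:2, F:3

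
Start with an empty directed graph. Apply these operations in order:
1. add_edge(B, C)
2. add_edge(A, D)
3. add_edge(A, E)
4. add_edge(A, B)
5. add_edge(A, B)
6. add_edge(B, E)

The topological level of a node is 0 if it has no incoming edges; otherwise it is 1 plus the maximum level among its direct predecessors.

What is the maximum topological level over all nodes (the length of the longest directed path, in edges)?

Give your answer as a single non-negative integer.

Answer: 2

Derivation:
Op 1: add_edge(B, C). Edges now: 1
Op 2: add_edge(A, D). Edges now: 2
Op 3: add_edge(A, E). Edges now: 3
Op 4: add_edge(A, B). Edges now: 4
Op 5: add_edge(A, B) (duplicate, no change). Edges now: 4
Op 6: add_edge(B, E). Edges now: 5
Compute levels (Kahn BFS):
  sources (in-degree 0): A
  process A: level=0
    A->B: in-degree(B)=0, level(B)=1, enqueue
    A->D: in-degree(D)=0, level(D)=1, enqueue
    A->E: in-degree(E)=1, level(E)>=1
  process B: level=1
    B->C: in-degree(C)=0, level(C)=2, enqueue
    B->E: in-degree(E)=0, level(E)=2, enqueue
  process D: level=1
  process C: level=2
  process E: level=2
All levels: A:0, B:1, C:2, D:1, E:2
max level = 2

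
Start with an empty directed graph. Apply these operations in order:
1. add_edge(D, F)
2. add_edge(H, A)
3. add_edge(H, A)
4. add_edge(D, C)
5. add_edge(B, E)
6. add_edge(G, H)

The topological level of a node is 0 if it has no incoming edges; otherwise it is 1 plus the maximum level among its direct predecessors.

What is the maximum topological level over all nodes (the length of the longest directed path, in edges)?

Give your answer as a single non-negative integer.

Op 1: add_edge(D, F). Edges now: 1
Op 2: add_edge(H, A). Edges now: 2
Op 3: add_edge(H, A) (duplicate, no change). Edges now: 2
Op 4: add_edge(D, C). Edges now: 3
Op 5: add_edge(B, E). Edges now: 4
Op 6: add_edge(G, H). Edges now: 5
Compute levels (Kahn BFS):
  sources (in-degree 0): B, D, G
  process B: level=0
    B->E: in-degree(E)=0, level(E)=1, enqueue
  process D: level=0
    D->C: in-degree(C)=0, level(C)=1, enqueue
    D->F: in-degree(F)=0, level(F)=1, enqueue
  process G: level=0
    G->H: in-degree(H)=0, level(H)=1, enqueue
  process E: level=1
  process C: level=1
  process F: level=1
  process H: level=1
    H->A: in-degree(A)=0, level(A)=2, enqueue
  process A: level=2
All levels: A:2, B:0, C:1, D:0, E:1, F:1, G:0, H:1
max level = 2

Answer: 2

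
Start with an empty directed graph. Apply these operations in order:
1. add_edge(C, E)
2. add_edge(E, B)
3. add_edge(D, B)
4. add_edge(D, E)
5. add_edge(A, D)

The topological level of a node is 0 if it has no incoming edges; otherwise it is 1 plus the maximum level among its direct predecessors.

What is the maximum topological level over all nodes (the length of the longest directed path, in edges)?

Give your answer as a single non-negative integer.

Op 1: add_edge(C, E). Edges now: 1
Op 2: add_edge(E, B). Edges now: 2
Op 3: add_edge(D, B). Edges now: 3
Op 4: add_edge(D, E). Edges now: 4
Op 5: add_edge(A, D). Edges now: 5
Compute levels (Kahn BFS):
  sources (in-degree 0): A, C
  process A: level=0
    A->D: in-degree(D)=0, level(D)=1, enqueue
  process C: level=0
    C->E: in-degree(E)=1, level(E)>=1
  process D: level=1
    D->B: in-degree(B)=1, level(B)>=2
    D->E: in-degree(E)=0, level(E)=2, enqueue
  process E: level=2
    E->B: in-degree(B)=0, level(B)=3, enqueue
  process B: level=3
All levels: A:0, B:3, C:0, D:1, E:2
max level = 3

Answer: 3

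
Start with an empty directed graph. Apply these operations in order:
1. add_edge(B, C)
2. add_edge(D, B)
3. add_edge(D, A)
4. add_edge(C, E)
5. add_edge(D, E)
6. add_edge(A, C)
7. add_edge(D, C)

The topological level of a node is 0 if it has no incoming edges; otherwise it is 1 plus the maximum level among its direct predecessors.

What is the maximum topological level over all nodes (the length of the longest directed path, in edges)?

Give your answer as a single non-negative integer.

Answer: 3

Derivation:
Op 1: add_edge(B, C). Edges now: 1
Op 2: add_edge(D, B). Edges now: 2
Op 3: add_edge(D, A). Edges now: 3
Op 4: add_edge(C, E). Edges now: 4
Op 5: add_edge(D, E). Edges now: 5
Op 6: add_edge(A, C). Edges now: 6
Op 7: add_edge(D, C). Edges now: 7
Compute levels (Kahn BFS):
  sources (in-degree 0): D
  process D: level=0
    D->A: in-degree(A)=0, level(A)=1, enqueue
    D->B: in-degree(B)=0, level(B)=1, enqueue
    D->C: in-degree(C)=2, level(C)>=1
    D->E: in-degree(E)=1, level(E)>=1
  process A: level=1
    A->C: in-degree(C)=1, level(C)>=2
  process B: level=1
    B->C: in-degree(C)=0, level(C)=2, enqueue
  process C: level=2
    C->E: in-degree(E)=0, level(E)=3, enqueue
  process E: level=3
All levels: A:1, B:1, C:2, D:0, E:3
max level = 3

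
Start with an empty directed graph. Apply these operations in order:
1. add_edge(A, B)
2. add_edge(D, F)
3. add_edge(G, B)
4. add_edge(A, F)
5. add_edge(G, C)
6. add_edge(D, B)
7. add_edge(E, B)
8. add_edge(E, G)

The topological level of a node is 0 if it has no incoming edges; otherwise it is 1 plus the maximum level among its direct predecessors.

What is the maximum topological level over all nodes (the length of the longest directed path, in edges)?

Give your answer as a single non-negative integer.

Answer: 2

Derivation:
Op 1: add_edge(A, B). Edges now: 1
Op 2: add_edge(D, F). Edges now: 2
Op 3: add_edge(G, B). Edges now: 3
Op 4: add_edge(A, F). Edges now: 4
Op 5: add_edge(G, C). Edges now: 5
Op 6: add_edge(D, B). Edges now: 6
Op 7: add_edge(E, B). Edges now: 7
Op 8: add_edge(E, G). Edges now: 8
Compute levels (Kahn BFS):
  sources (in-degree 0): A, D, E
  process A: level=0
    A->B: in-degree(B)=3, level(B)>=1
    A->F: in-degree(F)=1, level(F)>=1
  process D: level=0
    D->B: in-degree(B)=2, level(B)>=1
    D->F: in-degree(F)=0, level(F)=1, enqueue
  process E: level=0
    E->B: in-degree(B)=1, level(B)>=1
    E->G: in-degree(G)=0, level(G)=1, enqueue
  process F: level=1
  process G: level=1
    G->B: in-degree(B)=0, level(B)=2, enqueue
    G->C: in-degree(C)=0, level(C)=2, enqueue
  process B: level=2
  process C: level=2
All levels: A:0, B:2, C:2, D:0, E:0, F:1, G:1
max level = 2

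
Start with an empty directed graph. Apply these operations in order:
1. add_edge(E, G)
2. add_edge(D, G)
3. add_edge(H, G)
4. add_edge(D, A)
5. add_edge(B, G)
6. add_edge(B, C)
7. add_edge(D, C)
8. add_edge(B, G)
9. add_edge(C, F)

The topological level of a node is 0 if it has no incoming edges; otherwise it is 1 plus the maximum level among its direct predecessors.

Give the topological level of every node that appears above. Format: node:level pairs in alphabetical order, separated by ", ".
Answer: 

Op 1: add_edge(E, G). Edges now: 1
Op 2: add_edge(D, G). Edges now: 2
Op 3: add_edge(H, G). Edges now: 3
Op 4: add_edge(D, A). Edges now: 4
Op 5: add_edge(B, G). Edges now: 5
Op 6: add_edge(B, C). Edges now: 6
Op 7: add_edge(D, C). Edges now: 7
Op 8: add_edge(B, G) (duplicate, no change). Edges now: 7
Op 9: add_edge(C, F). Edges now: 8
Compute levels (Kahn BFS):
  sources (in-degree 0): B, D, E, H
  process B: level=0
    B->C: in-degree(C)=1, level(C)>=1
    B->G: in-degree(G)=3, level(G)>=1
  process D: level=0
    D->A: in-degree(A)=0, level(A)=1, enqueue
    D->C: in-degree(C)=0, level(C)=1, enqueue
    D->G: in-degree(G)=2, level(G)>=1
  process E: level=0
    E->G: in-degree(G)=1, level(G)>=1
  process H: level=0
    H->G: in-degree(G)=0, level(G)=1, enqueue
  process A: level=1
  process C: level=1
    C->F: in-degree(F)=0, level(F)=2, enqueue
  process G: level=1
  process F: level=2
All levels: A:1, B:0, C:1, D:0, E:0, F:2, G:1, H:0

Answer: A:1, B:0, C:1, D:0, E:0, F:2, G:1, H:0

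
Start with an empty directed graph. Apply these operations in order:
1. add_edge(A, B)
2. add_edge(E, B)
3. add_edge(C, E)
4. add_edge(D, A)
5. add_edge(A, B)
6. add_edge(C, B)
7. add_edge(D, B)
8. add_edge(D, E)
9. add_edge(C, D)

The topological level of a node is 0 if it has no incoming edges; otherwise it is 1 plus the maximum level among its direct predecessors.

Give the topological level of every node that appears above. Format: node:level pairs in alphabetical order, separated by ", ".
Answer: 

Answer: A:2, B:3, C:0, D:1, E:2

Derivation:
Op 1: add_edge(A, B). Edges now: 1
Op 2: add_edge(E, B). Edges now: 2
Op 3: add_edge(C, E). Edges now: 3
Op 4: add_edge(D, A). Edges now: 4
Op 5: add_edge(A, B) (duplicate, no change). Edges now: 4
Op 6: add_edge(C, B). Edges now: 5
Op 7: add_edge(D, B). Edges now: 6
Op 8: add_edge(D, E). Edges now: 7
Op 9: add_edge(C, D). Edges now: 8
Compute levels (Kahn BFS):
  sources (in-degree 0): C
  process C: level=0
    C->B: in-degree(B)=3, level(B)>=1
    C->D: in-degree(D)=0, level(D)=1, enqueue
    C->E: in-degree(E)=1, level(E)>=1
  process D: level=1
    D->A: in-degree(A)=0, level(A)=2, enqueue
    D->B: in-degree(B)=2, level(B)>=2
    D->E: in-degree(E)=0, level(E)=2, enqueue
  process A: level=2
    A->B: in-degree(B)=1, level(B)>=3
  process E: level=2
    E->B: in-degree(B)=0, level(B)=3, enqueue
  process B: level=3
All levels: A:2, B:3, C:0, D:1, E:2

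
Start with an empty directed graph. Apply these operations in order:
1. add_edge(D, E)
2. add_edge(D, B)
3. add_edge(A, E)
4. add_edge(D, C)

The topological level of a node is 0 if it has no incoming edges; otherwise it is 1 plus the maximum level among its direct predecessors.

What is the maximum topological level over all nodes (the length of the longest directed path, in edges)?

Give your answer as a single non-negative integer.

Answer: 1

Derivation:
Op 1: add_edge(D, E). Edges now: 1
Op 2: add_edge(D, B). Edges now: 2
Op 3: add_edge(A, E). Edges now: 3
Op 4: add_edge(D, C). Edges now: 4
Compute levels (Kahn BFS):
  sources (in-degree 0): A, D
  process A: level=0
    A->E: in-degree(E)=1, level(E)>=1
  process D: level=0
    D->B: in-degree(B)=0, level(B)=1, enqueue
    D->C: in-degree(C)=0, level(C)=1, enqueue
    D->E: in-degree(E)=0, level(E)=1, enqueue
  process B: level=1
  process C: level=1
  process E: level=1
All levels: A:0, B:1, C:1, D:0, E:1
max level = 1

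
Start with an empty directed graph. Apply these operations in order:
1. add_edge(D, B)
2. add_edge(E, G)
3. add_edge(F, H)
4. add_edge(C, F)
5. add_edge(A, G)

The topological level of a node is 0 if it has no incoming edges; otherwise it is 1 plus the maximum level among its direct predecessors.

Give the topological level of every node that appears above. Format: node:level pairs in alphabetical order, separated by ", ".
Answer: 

Op 1: add_edge(D, B). Edges now: 1
Op 2: add_edge(E, G). Edges now: 2
Op 3: add_edge(F, H). Edges now: 3
Op 4: add_edge(C, F). Edges now: 4
Op 5: add_edge(A, G). Edges now: 5
Compute levels (Kahn BFS):
  sources (in-degree 0): A, C, D, E
  process A: level=0
    A->G: in-degree(G)=1, level(G)>=1
  process C: level=0
    C->F: in-degree(F)=0, level(F)=1, enqueue
  process D: level=0
    D->B: in-degree(B)=0, level(B)=1, enqueue
  process E: level=0
    E->G: in-degree(G)=0, level(G)=1, enqueue
  process F: level=1
    F->H: in-degree(H)=0, level(H)=2, enqueue
  process B: level=1
  process G: level=1
  process H: level=2
All levels: A:0, B:1, C:0, D:0, E:0, F:1, G:1, H:2

Answer: A:0, B:1, C:0, D:0, E:0, F:1, G:1, H:2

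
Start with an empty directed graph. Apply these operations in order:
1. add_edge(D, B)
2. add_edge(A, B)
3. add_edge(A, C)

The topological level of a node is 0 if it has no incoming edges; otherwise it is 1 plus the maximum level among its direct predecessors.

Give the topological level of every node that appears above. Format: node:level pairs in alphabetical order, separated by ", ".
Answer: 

Answer: A:0, B:1, C:1, D:0

Derivation:
Op 1: add_edge(D, B). Edges now: 1
Op 2: add_edge(A, B). Edges now: 2
Op 3: add_edge(A, C). Edges now: 3
Compute levels (Kahn BFS):
  sources (in-degree 0): A, D
  process A: level=0
    A->B: in-degree(B)=1, level(B)>=1
    A->C: in-degree(C)=0, level(C)=1, enqueue
  process D: level=0
    D->B: in-degree(B)=0, level(B)=1, enqueue
  process C: level=1
  process B: level=1
All levels: A:0, B:1, C:1, D:0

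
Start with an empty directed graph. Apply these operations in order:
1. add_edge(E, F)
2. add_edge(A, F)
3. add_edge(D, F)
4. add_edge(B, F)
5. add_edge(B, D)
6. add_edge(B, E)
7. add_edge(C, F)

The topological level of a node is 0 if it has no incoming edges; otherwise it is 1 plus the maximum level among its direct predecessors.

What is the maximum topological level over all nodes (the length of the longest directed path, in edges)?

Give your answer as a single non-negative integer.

Op 1: add_edge(E, F). Edges now: 1
Op 2: add_edge(A, F). Edges now: 2
Op 3: add_edge(D, F). Edges now: 3
Op 4: add_edge(B, F). Edges now: 4
Op 5: add_edge(B, D). Edges now: 5
Op 6: add_edge(B, E). Edges now: 6
Op 7: add_edge(C, F). Edges now: 7
Compute levels (Kahn BFS):
  sources (in-degree 0): A, B, C
  process A: level=0
    A->F: in-degree(F)=4, level(F)>=1
  process B: level=0
    B->D: in-degree(D)=0, level(D)=1, enqueue
    B->E: in-degree(E)=0, level(E)=1, enqueue
    B->F: in-degree(F)=3, level(F)>=1
  process C: level=0
    C->F: in-degree(F)=2, level(F)>=1
  process D: level=1
    D->F: in-degree(F)=1, level(F)>=2
  process E: level=1
    E->F: in-degree(F)=0, level(F)=2, enqueue
  process F: level=2
All levels: A:0, B:0, C:0, D:1, E:1, F:2
max level = 2

Answer: 2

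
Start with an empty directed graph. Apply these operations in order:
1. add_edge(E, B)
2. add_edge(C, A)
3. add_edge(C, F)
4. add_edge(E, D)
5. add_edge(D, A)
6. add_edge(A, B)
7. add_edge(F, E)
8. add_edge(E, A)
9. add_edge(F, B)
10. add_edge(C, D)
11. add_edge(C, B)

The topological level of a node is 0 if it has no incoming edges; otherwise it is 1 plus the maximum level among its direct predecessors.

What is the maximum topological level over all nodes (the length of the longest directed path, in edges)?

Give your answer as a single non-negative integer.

Op 1: add_edge(E, B). Edges now: 1
Op 2: add_edge(C, A). Edges now: 2
Op 3: add_edge(C, F). Edges now: 3
Op 4: add_edge(E, D). Edges now: 4
Op 5: add_edge(D, A). Edges now: 5
Op 6: add_edge(A, B). Edges now: 6
Op 7: add_edge(F, E). Edges now: 7
Op 8: add_edge(E, A). Edges now: 8
Op 9: add_edge(F, B). Edges now: 9
Op 10: add_edge(C, D). Edges now: 10
Op 11: add_edge(C, B). Edges now: 11
Compute levels (Kahn BFS):
  sources (in-degree 0): C
  process C: level=0
    C->A: in-degree(A)=2, level(A)>=1
    C->B: in-degree(B)=3, level(B)>=1
    C->D: in-degree(D)=1, level(D)>=1
    C->F: in-degree(F)=0, level(F)=1, enqueue
  process F: level=1
    F->B: in-degree(B)=2, level(B)>=2
    F->E: in-degree(E)=0, level(E)=2, enqueue
  process E: level=2
    E->A: in-degree(A)=1, level(A)>=3
    E->B: in-degree(B)=1, level(B)>=3
    E->D: in-degree(D)=0, level(D)=3, enqueue
  process D: level=3
    D->A: in-degree(A)=0, level(A)=4, enqueue
  process A: level=4
    A->B: in-degree(B)=0, level(B)=5, enqueue
  process B: level=5
All levels: A:4, B:5, C:0, D:3, E:2, F:1
max level = 5

Answer: 5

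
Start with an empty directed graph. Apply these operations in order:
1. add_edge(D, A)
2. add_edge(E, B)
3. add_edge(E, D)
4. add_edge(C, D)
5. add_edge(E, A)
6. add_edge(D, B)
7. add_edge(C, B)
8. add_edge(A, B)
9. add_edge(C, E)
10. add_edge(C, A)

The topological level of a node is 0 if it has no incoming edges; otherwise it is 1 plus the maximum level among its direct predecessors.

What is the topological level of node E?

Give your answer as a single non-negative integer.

Answer: 1

Derivation:
Op 1: add_edge(D, A). Edges now: 1
Op 2: add_edge(E, B). Edges now: 2
Op 3: add_edge(E, D). Edges now: 3
Op 4: add_edge(C, D). Edges now: 4
Op 5: add_edge(E, A). Edges now: 5
Op 6: add_edge(D, B). Edges now: 6
Op 7: add_edge(C, B). Edges now: 7
Op 8: add_edge(A, B). Edges now: 8
Op 9: add_edge(C, E). Edges now: 9
Op 10: add_edge(C, A). Edges now: 10
Compute levels (Kahn BFS):
  sources (in-degree 0): C
  process C: level=0
    C->A: in-degree(A)=2, level(A)>=1
    C->B: in-degree(B)=3, level(B)>=1
    C->D: in-degree(D)=1, level(D)>=1
    C->E: in-degree(E)=0, level(E)=1, enqueue
  process E: level=1
    E->A: in-degree(A)=1, level(A)>=2
    E->B: in-degree(B)=2, level(B)>=2
    E->D: in-degree(D)=0, level(D)=2, enqueue
  process D: level=2
    D->A: in-degree(A)=0, level(A)=3, enqueue
    D->B: in-degree(B)=1, level(B)>=3
  process A: level=3
    A->B: in-degree(B)=0, level(B)=4, enqueue
  process B: level=4
All levels: A:3, B:4, C:0, D:2, E:1
level(E) = 1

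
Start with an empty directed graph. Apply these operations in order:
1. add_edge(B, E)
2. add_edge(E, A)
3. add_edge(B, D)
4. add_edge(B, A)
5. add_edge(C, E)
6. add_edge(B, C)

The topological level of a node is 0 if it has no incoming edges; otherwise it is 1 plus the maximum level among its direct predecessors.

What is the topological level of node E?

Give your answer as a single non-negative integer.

Op 1: add_edge(B, E). Edges now: 1
Op 2: add_edge(E, A). Edges now: 2
Op 3: add_edge(B, D). Edges now: 3
Op 4: add_edge(B, A). Edges now: 4
Op 5: add_edge(C, E). Edges now: 5
Op 6: add_edge(B, C). Edges now: 6
Compute levels (Kahn BFS):
  sources (in-degree 0): B
  process B: level=0
    B->A: in-degree(A)=1, level(A)>=1
    B->C: in-degree(C)=0, level(C)=1, enqueue
    B->D: in-degree(D)=0, level(D)=1, enqueue
    B->E: in-degree(E)=1, level(E)>=1
  process C: level=1
    C->E: in-degree(E)=0, level(E)=2, enqueue
  process D: level=1
  process E: level=2
    E->A: in-degree(A)=0, level(A)=3, enqueue
  process A: level=3
All levels: A:3, B:0, C:1, D:1, E:2
level(E) = 2

Answer: 2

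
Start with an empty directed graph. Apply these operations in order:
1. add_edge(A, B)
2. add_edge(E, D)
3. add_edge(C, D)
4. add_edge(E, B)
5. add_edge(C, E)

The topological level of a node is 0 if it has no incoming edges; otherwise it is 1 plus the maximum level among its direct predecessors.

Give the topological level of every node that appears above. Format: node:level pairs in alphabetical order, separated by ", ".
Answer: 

Answer: A:0, B:2, C:0, D:2, E:1

Derivation:
Op 1: add_edge(A, B). Edges now: 1
Op 2: add_edge(E, D). Edges now: 2
Op 3: add_edge(C, D). Edges now: 3
Op 4: add_edge(E, B). Edges now: 4
Op 5: add_edge(C, E). Edges now: 5
Compute levels (Kahn BFS):
  sources (in-degree 0): A, C
  process A: level=0
    A->B: in-degree(B)=1, level(B)>=1
  process C: level=0
    C->D: in-degree(D)=1, level(D)>=1
    C->E: in-degree(E)=0, level(E)=1, enqueue
  process E: level=1
    E->B: in-degree(B)=0, level(B)=2, enqueue
    E->D: in-degree(D)=0, level(D)=2, enqueue
  process B: level=2
  process D: level=2
All levels: A:0, B:2, C:0, D:2, E:1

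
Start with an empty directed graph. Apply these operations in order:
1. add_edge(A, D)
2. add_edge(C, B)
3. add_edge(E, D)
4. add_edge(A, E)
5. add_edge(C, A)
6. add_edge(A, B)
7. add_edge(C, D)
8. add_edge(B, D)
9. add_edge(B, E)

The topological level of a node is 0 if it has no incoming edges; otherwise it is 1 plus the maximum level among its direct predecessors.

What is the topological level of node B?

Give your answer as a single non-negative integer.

Op 1: add_edge(A, D). Edges now: 1
Op 2: add_edge(C, B). Edges now: 2
Op 3: add_edge(E, D). Edges now: 3
Op 4: add_edge(A, E). Edges now: 4
Op 5: add_edge(C, A). Edges now: 5
Op 6: add_edge(A, B). Edges now: 6
Op 7: add_edge(C, D). Edges now: 7
Op 8: add_edge(B, D). Edges now: 8
Op 9: add_edge(B, E). Edges now: 9
Compute levels (Kahn BFS):
  sources (in-degree 0): C
  process C: level=0
    C->A: in-degree(A)=0, level(A)=1, enqueue
    C->B: in-degree(B)=1, level(B)>=1
    C->D: in-degree(D)=3, level(D)>=1
  process A: level=1
    A->B: in-degree(B)=0, level(B)=2, enqueue
    A->D: in-degree(D)=2, level(D)>=2
    A->E: in-degree(E)=1, level(E)>=2
  process B: level=2
    B->D: in-degree(D)=1, level(D)>=3
    B->E: in-degree(E)=0, level(E)=3, enqueue
  process E: level=3
    E->D: in-degree(D)=0, level(D)=4, enqueue
  process D: level=4
All levels: A:1, B:2, C:0, D:4, E:3
level(B) = 2

Answer: 2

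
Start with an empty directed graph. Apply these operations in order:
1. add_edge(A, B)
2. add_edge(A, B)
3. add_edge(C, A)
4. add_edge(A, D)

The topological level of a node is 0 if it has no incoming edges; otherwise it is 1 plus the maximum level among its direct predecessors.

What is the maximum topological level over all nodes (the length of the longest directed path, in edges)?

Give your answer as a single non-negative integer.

Op 1: add_edge(A, B). Edges now: 1
Op 2: add_edge(A, B) (duplicate, no change). Edges now: 1
Op 3: add_edge(C, A). Edges now: 2
Op 4: add_edge(A, D). Edges now: 3
Compute levels (Kahn BFS):
  sources (in-degree 0): C
  process C: level=0
    C->A: in-degree(A)=0, level(A)=1, enqueue
  process A: level=1
    A->B: in-degree(B)=0, level(B)=2, enqueue
    A->D: in-degree(D)=0, level(D)=2, enqueue
  process B: level=2
  process D: level=2
All levels: A:1, B:2, C:0, D:2
max level = 2

Answer: 2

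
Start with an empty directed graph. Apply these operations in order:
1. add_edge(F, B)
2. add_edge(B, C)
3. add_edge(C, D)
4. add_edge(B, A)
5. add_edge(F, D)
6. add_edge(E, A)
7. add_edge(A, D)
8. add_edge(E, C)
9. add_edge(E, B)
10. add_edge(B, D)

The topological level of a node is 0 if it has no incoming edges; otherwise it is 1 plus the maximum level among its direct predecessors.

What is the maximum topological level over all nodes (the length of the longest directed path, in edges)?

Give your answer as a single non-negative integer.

Op 1: add_edge(F, B). Edges now: 1
Op 2: add_edge(B, C). Edges now: 2
Op 3: add_edge(C, D). Edges now: 3
Op 4: add_edge(B, A). Edges now: 4
Op 5: add_edge(F, D). Edges now: 5
Op 6: add_edge(E, A). Edges now: 6
Op 7: add_edge(A, D). Edges now: 7
Op 8: add_edge(E, C). Edges now: 8
Op 9: add_edge(E, B). Edges now: 9
Op 10: add_edge(B, D). Edges now: 10
Compute levels (Kahn BFS):
  sources (in-degree 0): E, F
  process E: level=0
    E->A: in-degree(A)=1, level(A)>=1
    E->B: in-degree(B)=1, level(B)>=1
    E->C: in-degree(C)=1, level(C)>=1
  process F: level=0
    F->B: in-degree(B)=0, level(B)=1, enqueue
    F->D: in-degree(D)=3, level(D)>=1
  process B: level=1
    B->A: in-degree(A)=0, level(A)=2, enqueue
    B->C: in-degree(C)=0, level(C)=2, enqueue
    B->D: in-degree(D)=2, level(D)>=2
  process A: level=2
    A->D: in-degree(D)=1, level(D)>=3
  process C: level=2
    C->D: in-degree(D)=0, level(D)=3, enqueue
  process D: level=3
All levels: A:2, B:1, C:2, D:3, E:0, F:0
max level = 3

Answer: 3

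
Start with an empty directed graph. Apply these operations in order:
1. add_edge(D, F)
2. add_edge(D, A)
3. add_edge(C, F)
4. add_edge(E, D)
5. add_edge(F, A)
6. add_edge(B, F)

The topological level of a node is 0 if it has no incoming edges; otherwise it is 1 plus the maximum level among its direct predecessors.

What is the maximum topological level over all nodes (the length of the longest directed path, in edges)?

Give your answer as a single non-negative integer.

Answer: 3

Derivation:
Op 1: add_edge(D, F). Edges now: 1
Op 2: add_edge(D, A). Edges now: 2
Op 3: add_edge(C, F). Edges now: 3
Op 4: add_edge(E, D). Edges now: 4
Op 5: add_edge(F, A). Edges now: 5
Op 6: add_edge(B, F). Edges now: 6
Compute levels (Kahn BFS):
  sources (in-degree 0): B, C, E
  process B: level=0
    B->F: in-degree(F)=2, level(F)>=1
  process C: level=0
    C->F: in-degree(F)=1, level(F)>=1
  process E: level=0
    E->D: in-degree(D)=0, level(D)=1, enqueue
  process D: level=1
    D->A: in-degree(A)=1, level(A)>=2
    D->F: in-degree(F)=0, level(F)=2, enqueue
  process F: level=2
    F->A: in-degree(A)=0, level(A)=3, enqueue
  process A: level=3
All levels: A:3, B:0, C:0, D:1, E:0, F:2
max level = 3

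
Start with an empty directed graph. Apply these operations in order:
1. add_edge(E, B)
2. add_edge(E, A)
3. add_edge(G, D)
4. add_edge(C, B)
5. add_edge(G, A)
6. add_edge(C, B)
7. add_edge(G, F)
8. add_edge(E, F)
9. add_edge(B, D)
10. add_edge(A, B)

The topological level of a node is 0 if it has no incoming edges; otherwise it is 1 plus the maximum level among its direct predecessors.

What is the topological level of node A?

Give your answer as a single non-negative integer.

Op 1: add_edge(E, B). Edges now: 1
Op 2: add_edge(E, A). Edges now: 2
Op 3: add_edge(G, D). Edges now: 3
Op 4: add_edge(C, B). Edges now: 4
Op 5: add_edge(G, A). Edges now: 5
Op 6: add_edge(C, B) (duplicate, no change). Edges now: 5
Op 7: add_edge(G, F). Edges now: 6
Op 8: add_edge(E, F). Edges now: 7
Op 9: add_edge(B, D). Edges now: 8
Op 10: add_edge(A, B). Edges now: 9
Compute levels (Kahn BFS):
  sources (in-degree 0): C, E, G
  process C: level=0
    C->B: in-degree(B)=2, level(B)>=1
  process E: level=0
    E->A: in-degree(A)=1, level(A)>=1
    E->B: in-degree(B)=1, level(B)>=1
    E->F: in-degree(F)=1, level(F)>=1
  process G: level=0
    G->A: in-degree(A)=0, level(A)=1, enqueue
    G->D: in-degree(D)=1, level(D)>=1
    G->F: in-degree(F)=0, level(F)=1, enqueue
  process A: level=1
    A->B: in-degree(B)=0, level(B)=2, enqueue
  process F: level=1
  process B: level=2
    B->D: in-degree(D)=0, level(D)=3, enqueue
  process D: level=3
All levels: A:1, B:2, C:0, D:3, E:0, F:1, G:0
level(A) = 1

Answer: 1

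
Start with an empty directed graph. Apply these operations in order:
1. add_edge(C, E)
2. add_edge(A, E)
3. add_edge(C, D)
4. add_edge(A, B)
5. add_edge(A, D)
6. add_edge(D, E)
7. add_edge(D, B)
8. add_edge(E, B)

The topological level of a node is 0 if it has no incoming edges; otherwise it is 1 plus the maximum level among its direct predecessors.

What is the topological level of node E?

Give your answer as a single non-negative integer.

Answer: 2

Derivation:
Op 1: add_edge(C, E). Edges now: 1
Op 2: add_edge(A, E). Edges now: 2
Op 3: add_edge(C, D). Edges now: 3
Op 4: add_edge(A, B). Edges now: 4
Op 5: add_edge(A, D). Edges now: 5
Op 6: add_edge(D, E). Edges now: 6
Op 7: add_edge(D, B). Edges now: 7
Op 8: add_edge(E, B). Edges now: 8
Compute levels (Kahn BFS):
  sources (in-degree 0): A, C
  process A: level=0
    A->B: in-degree(B)=2, level(B)>=1
    A->D: in-degree(D)=1, level(D)>=1
    A->E: in-degree(E)=2, level(E)>=1
  process C: level=0
    C->D: in-degree(D)=0, level(D)=1, enqueue
    C->E: in-degree(E)=1, level(E)>=1
  process D: level=1
    D->B: in-degree(B)=1, level(B)>=2
    D->E: in-degree(E)=0, level(E)=2, enqueue
  process E: level=2
    E->B: in-degree(B)=0, level(B)=3, enqueue
  process B: level=3
All levels: A:0, B:3, C:0, D:1, E:2
level(E) = 2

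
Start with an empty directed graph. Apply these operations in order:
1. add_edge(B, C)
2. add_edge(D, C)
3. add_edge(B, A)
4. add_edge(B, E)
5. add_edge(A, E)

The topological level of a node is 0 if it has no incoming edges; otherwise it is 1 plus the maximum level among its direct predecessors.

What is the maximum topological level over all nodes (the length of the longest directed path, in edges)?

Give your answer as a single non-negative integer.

Answer: 2

Derivation:
Op 1: add_edge(B, C). Edges now: 1
Op 2: add_edge(D, C). Edges now: 2
Op 3: add_edge(B, A). Edges now: 3
Op 4: add_edge(B, E). Edges now: 4
Op 5: add_edge(A, E). Edges now: 5
Compute levels (Kahn BFS):
  sources (in-degree 0): B, D
  process B: level=0
    B->A: in-degree(A)=0, level(A)=1, enqueue
    B->C: in-degree(C)=1, level(C)>=1
    B->E: in-degree(E)=1, level(E)>=1
  process D: level=0
    D->C: in-degree(C)=0, level(C)=1, enqueue
  process A: level=1
    A->E: in-degree(E)=0, level(E)=2, enqueue
  process C: level=1
  process E: level=2
All levels: A:1, B:0, C:1, D:0, E:2
max level = 2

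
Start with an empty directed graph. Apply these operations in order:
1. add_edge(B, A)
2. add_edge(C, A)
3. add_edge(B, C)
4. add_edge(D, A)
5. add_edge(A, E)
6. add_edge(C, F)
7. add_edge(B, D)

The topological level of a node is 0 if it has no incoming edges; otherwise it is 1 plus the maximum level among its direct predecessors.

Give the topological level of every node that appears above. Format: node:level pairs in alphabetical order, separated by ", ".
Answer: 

Answer: A:2, B:0, C:1, D:1, E:3, F:2

Derivation:
Op 1: add_edge(B, A). Edges now: 1
Op 2: add_edge(C, A). Edges now: 2
Op 3: add_edge(B, C). Edges now: 3
Op 4: add_edge(D, A). Edges now: 4
Op 5: add_edge(A, E). Edges now: 5
Op 6: add_edge(C, F). Edges now: 6
Op 7: add_edge(B, D). Edges now: 7
Compute levels (Kahn BFS):
  sources (in-degree 0): B
  process B: level=0
    B->A: in-degree(A)=2, level(A)>=1
    B->C: in-degree(C)=0, level(C)=1, enqueue
    B->D: in-degree(D)=0, level(D)=1, enqueue
  process C: level=1
    C->A: in-degree(A)=1, level(A)>=2
    C->F: in-degree(F)=0, level(F)=2, enqueue
  process D: level=1
    D->A: in-degree(A)=0, level(A)=2, enqueue
  process F: level=2
  process A: level=2
    A->E: in-degree(E)=0, level(E)=3, enqueue
  process E: level=3
All levels: A:2, B:0, C:1, D:1, E:3, F:2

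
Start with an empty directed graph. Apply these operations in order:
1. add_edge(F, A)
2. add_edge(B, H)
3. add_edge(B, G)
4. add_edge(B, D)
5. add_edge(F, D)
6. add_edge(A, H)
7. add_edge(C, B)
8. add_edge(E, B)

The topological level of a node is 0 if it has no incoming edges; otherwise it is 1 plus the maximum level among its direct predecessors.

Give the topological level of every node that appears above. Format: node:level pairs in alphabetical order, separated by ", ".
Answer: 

Answer: A:1, B:1, C:0, D:2, E:0, F:0, G:2, H:2

Derivation:
Op 1: add_edge(F, A). Edges now: 1
Op 2: add_edge(B, H). Edges now: 2
Op 3: add_edge(B, G). Edges now: 3
Op 4: add_edge(B, D). Edges now: 4
Op 5: add_edge(F, D). Edges now: 5
Op 6: add_edge(A, H). Edges now: 6
Op 7: add_edge(C, B). Edges now: 7
Op 8: add_edge(E, B). Edges now: 8
Compute levels (Kahn BFS):
  sources (in-degree 0): C, E, F
  process C: level=0
    C->B: in-degree(B)=1, level(B)>=1
  process E: level=0
    E->B: in-degree(B)=0, level(B)=1, enqueue
  process F: level=0
    F->A: in-degree(A)=0, level(A)=1, enqueue
    F->D: in-degree(D)=1, level(D)>=1
  process B: level=1
    B->D: in-degree(D)=0, level(D)=2, enqueue
    B->G: in-degree(G)=0, level(G)=2, enqueue
    B->H: in-degree(H)=1, level(H)>=2
  process A: level=1
    A->H: in-degree(H)=0, level(H)=2, enqueue
  process D: level=2
  process G: level=2
  process H: level=2
All levels: A:1, B:1, C:0, D:2, E:0, F:0, G:2, H:2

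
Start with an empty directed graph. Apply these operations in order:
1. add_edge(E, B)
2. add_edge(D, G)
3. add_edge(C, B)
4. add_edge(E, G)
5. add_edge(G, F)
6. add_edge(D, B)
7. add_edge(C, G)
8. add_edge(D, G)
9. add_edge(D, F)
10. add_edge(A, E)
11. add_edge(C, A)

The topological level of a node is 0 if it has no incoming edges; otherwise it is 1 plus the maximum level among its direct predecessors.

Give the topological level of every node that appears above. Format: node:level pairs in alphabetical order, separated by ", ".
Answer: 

Op 1: add_edge(E, B). Edges now: 1
Op 2: add_edge(D, G). Edges now: 2
Op 3: add_edge(C, B). Edges now: 3
Op 4: add_edge(E, G). Edges now: 4
Op 5: add_edge(G, F). Edges now: 5
Op 6: add_edge(D, B). Edges now: 6
Op 7: add_edge(C, G). Edges now: 7
Op 8: add_edge(D, G) (duplicate, no change). Edges now: 7
Op 9: add_edge(D, F). Edges now: 8
Op 10: add_edge(A, E). Edges now: 9
Op 11: add_edge(C, A). Edges now: 10
Compute levels (Kahn BFS):
  sources (in-degree 0): C, D
  process C: level=0
    C->A: in-degree(A)=0, level(A)=1, enqueue
    C->B: in-degree(B)=2, level(B)>=1
    C->G: in-degree(G)=2, level(G)>=1
  process D: level=0
    D->B: in-degree(B)=1, level(B)>=1
    D->F: in-degree(F)=1, level(F)>=1
    D->G: in-degree(G)=1, level(G)>=1
  process A: level=1
    A->E: in-degree(E)=0, level(E)=2, enqueue
  process E: level=2
    E->B: in-degree(B)=0, level(B)=3, enqueue
    E->G: in-degree(G)=0, level(G)=3, enqueue
  process B: level=3
  process G: level=3
    G->F: in-degree(F)=0, level(F)=4, enqueue
  process F: level=4
All levels: A:1, B:3, C:0, D:0, E:2, F:4, G:3

Answer: A:1, B:3, C:0, D:0, E:2, F:4, G:3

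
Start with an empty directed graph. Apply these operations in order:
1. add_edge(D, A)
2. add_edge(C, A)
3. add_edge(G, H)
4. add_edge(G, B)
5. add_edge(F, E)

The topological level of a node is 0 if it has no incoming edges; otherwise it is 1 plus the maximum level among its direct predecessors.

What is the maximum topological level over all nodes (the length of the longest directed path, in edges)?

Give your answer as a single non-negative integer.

Op 1: add_edge(D, A). Edges now: 1
Op 2: add_edge(C, A). Edges now: 2
Op 3: add_edge(G, H). Edges now: 3
Op 4: add_edge(G, B). Edges now: 4
Op 5: add_edge(F, E). Edges now: 5
Compute levels (Kahn BFS):
  sources (in-degree 0): C, D, F, G
  process C: level=0
    C->A: in-degree(A)=1, level(A)>=1
  process D: level=0
    D->A: in-degree(A)=0, level(A)=1, enqueue
  process F: level=0
    F->E: in-degree(E)=0, level(E)=1, enqueue
  process G: level=0
    G->B: in-degree(B)=0, level(B)=1, enqueue
    G->H: in-degree(H)=0, level(H)=1, enqueue
  process A: level=1
  process E: level=1
  process B: level=1
  process H: level=1
All levels: A:1, B:1, C:0, D:0, E:1, F:0, G:0, H:1
max level = 1

Answer: 1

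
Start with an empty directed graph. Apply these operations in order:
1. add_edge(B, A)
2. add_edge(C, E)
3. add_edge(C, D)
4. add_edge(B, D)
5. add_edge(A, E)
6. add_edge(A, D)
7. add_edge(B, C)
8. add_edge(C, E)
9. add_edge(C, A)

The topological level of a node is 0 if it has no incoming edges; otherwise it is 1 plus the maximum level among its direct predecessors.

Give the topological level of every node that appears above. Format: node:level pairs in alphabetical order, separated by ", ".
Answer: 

Answer: A:2, B:0, C:1, D:3, E:3

Derivation:
Op 1: add_edge(B, A). Edges now: 1
Op 2: add_edge(C, E). Edges now: 2
Op 3: add_edge(C, D). Edges now: 3
Op 4: add_edge(B, D). Edges now: 4
Op 5: add_edge(A, E). Edges now: 5
Op 6: add_edge(A, D). Edges now: 6
Op 7: add_edge(B, C). Edges now: 7
Op 8: add_edge(C, E) (duplicate, no change). Edges now: 7
Op 9: add_edge(C, A). Edges now: 8
Compute levels (Kahn BFS):
  sources (in-degree 0): B
  process B: level=0
    B->A: in-degree(A)=1, level(A)>=1
    B->C: in-degree(C)=0, level(C)=1, enqueue
    B->D: in-degree(D)=2, level(D)>=1
  process C: level=1
    C->A: in-degree(A)=0, level(A)=2, enqueue
    C->D: in-degree(D)=1, level(D)>=2
    C->E: in-degree(E)=1, level(E)>=2
  process A: level=2
    A->D: in-degree(D)=0, level(D)=3, enqueue
    A->E: in-degree(E)=0, level(E)=3, enqueue
  process D: level=3
  process E: level=3
All levels: A:2, B:0, C:1, D:3, E:3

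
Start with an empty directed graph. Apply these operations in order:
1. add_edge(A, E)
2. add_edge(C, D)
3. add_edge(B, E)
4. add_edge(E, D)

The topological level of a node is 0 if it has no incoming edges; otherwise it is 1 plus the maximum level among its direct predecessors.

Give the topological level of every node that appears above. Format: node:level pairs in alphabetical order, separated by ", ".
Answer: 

Answer: A:0, B:0, C:0, D:2, E:1

Derivation:
Op 1: add_edge(A, E). Edges now: 1
Op 2: add_edge(C, D). Edges now: 2
Op 3: add_edge(B, E). Edges now: 3
Op 4: add_edge(E, D). Edges now: 4
Compute levels (Kahn BFS):
  sources (in-degree 0): A, B, C
  process A: level=0
    A->E: in-degree(E)=1, level(E)>=1
  process B: level=0
    B->E: in-degree(E)=0, level(E)=1, enqueue
  process C: level=0
    C->D: in-degree(D)=1, level(D)>=1
  process E: level=1
    E->D: in-degree(D)=0, level(D)=2, enqueue
  process D: level=2
All levels: A:0, B:0, C:0, D:2, E:1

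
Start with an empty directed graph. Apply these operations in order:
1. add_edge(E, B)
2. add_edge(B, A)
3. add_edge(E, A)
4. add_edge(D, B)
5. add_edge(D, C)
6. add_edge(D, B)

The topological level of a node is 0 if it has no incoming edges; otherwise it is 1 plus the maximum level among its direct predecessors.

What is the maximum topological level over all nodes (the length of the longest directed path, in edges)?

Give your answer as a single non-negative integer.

Op 1: add_edge(E, B). Edges now: 1
Op 2: add_edge(B, A). Edges now: 2
Op 3: add_edge(E, A). Edges now: 3
Op 4: add_edge(D, B). Edges now: 4
Op 5: add_edge(D, C). Edges now: 5
Op 6: add_edge(D, B) (duplicate, no change). Edges now: 5
Compute levels (Kahn BFS):
  sources (in-degree 0): D, E
  process D: level=0
    D->B: in-degree(B)=1, level(B)>=1
    D->C: in-degree(C)=0, level(C)=1, enqueue
  process E: level=0
    E->A: in-degree(A)=1, level(A)>=1
    E->B: in-degree(B)=0, level(B)=1, enqueue
  process C: level=1
  process B: level=1
    B->A: in-degree(A)=0, level(A)=2, enqueue
  process A: level=2
All levels: A:2, B:1, C:1, D:0, E:0
max level = 2

Answer: 2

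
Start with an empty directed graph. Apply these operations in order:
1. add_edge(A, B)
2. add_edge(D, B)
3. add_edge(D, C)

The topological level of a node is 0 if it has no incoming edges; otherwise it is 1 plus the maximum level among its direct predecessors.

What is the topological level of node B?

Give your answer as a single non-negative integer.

Op 1: add_edge(A, B). Edges now: 1
Op 2: add_edge(D, B). Edges now: 2
Op 3: add_edge(D, C). Edges now: 3
Compute levels (Kahn BFS):
  sources (in-degree 0): A, D
  process A: level=0
    A->B: in-degree(B)=1, level(B)>=1
  process D: level=0
    D->B: in-degree(B)=0, level(B)=1, enqueue
    D->C: in-degree(C)=0, level(C)=1, enqueue
  process B: level=1
  process C: level=1
All levels: A:0, B:1, C:1, D:0
level(B) = 1

Answer: 1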